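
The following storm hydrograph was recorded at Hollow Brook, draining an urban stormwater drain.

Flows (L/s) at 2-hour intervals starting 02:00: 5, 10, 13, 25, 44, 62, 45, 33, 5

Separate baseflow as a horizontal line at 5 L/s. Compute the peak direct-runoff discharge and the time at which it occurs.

Subtracting baseflow gives direct-runoff ordinates: 0.0, 5.0, 8.0, 20.0, 39.0, 57.0, 40.0, 28.0, 0.0 L/s.
The maximum is 57.0 L/s, occurring at the reading for t = 12:00.

Q_p = 57.0 L/s at t = 12:00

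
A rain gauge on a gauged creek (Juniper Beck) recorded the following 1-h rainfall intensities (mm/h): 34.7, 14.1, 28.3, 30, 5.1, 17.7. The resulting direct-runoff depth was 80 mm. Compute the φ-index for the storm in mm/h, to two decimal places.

φ ≈ 8.96 mm/h

Only the 5 blocks with intensity above φ contribute runoff: 34.7, 14.1, 28.3, 30, 17.7 mm/h.
Σ(I−φ)·Δt = d  ⇒  (34.7+14.1+28.3+30+17.7 − 5φ)·1 = 80
φ = (124.8 − 80/1) / 5 = 8.96 mm/h.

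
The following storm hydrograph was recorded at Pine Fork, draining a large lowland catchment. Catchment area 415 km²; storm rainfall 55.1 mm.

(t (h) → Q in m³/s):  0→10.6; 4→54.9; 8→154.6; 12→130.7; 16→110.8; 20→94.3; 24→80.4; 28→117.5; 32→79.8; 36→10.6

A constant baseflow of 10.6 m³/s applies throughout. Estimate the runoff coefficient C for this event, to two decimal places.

C ≈ 0.46

ΣQ_DR = 738.2 m³/s; V = ΣQ_DR·Δt = 1.063 × 10^7 m³.
Runoff depth d = V / A = 25.61 mm.
C = d / P = 25.61 / 55.1 = 0.46.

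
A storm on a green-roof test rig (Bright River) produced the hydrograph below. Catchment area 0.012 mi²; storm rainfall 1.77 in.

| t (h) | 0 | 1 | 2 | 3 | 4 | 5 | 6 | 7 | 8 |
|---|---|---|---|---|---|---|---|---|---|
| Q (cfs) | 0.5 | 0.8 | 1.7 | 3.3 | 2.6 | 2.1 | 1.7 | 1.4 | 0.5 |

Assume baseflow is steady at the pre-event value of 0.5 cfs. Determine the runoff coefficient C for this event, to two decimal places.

ΣQ_DR = 10.10 cfs; V = ΣQ_DR·Δt = 36360 ft³.
Runoff depth d = V / A = 1.304 in.
C = d / P = 1.304 / 1.77 = 0.74.

C ≈ 0.74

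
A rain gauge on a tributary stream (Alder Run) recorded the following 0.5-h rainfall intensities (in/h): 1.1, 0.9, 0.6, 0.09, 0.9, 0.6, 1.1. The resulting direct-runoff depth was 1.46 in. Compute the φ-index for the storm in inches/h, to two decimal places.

Only the 6 blocks with intensity above φ contribute runoff: 1.1, 0.9, 0.6, 0.9, 0.6, 1.1 in/h.
Σ(I−φ)·Δt = d  ⇒  (1.1+0.9+0.6+0.9+0.6+1.1 − 6φ)·0.5 = 1.46
φ = (5.200 − 1.46/0.5) / 6 = 0.38 in/h.

φ ≈ 0.38 in/h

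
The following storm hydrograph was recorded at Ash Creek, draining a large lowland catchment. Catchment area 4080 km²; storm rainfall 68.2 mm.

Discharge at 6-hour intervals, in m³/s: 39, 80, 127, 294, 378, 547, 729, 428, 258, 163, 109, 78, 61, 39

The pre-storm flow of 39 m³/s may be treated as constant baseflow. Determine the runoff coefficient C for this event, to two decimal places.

C ≈ 0.22

ΣQ_DR = 2784 m³/s; V = ΣQ_DR·Δt = 6.013 × 10^7 m³.
Runoff depth d = V / A = 14.74 mm.
C = d / P = 14.74 / 68.2 = 0.22.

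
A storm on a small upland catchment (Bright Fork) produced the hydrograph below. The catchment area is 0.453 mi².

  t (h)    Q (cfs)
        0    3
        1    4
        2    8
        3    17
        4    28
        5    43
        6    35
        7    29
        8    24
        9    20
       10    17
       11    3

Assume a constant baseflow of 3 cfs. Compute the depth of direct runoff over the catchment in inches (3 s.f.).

Direct runoff: 0.0, 1.0, 5.0, 14.0, 25.0, 40.0, 32.0, 26.0, 21.0, 17.0, 14.0, 0.0 cfs; ΣQ_DR = 195.0 cfs.
V = ΣQ_DR · Δt = 195.0 × 3600 s = 7.020 × 10^5 ft³.
Over A = 0.453 mi², depth = V / A = 0.667 in.

d ≈ 0.667 in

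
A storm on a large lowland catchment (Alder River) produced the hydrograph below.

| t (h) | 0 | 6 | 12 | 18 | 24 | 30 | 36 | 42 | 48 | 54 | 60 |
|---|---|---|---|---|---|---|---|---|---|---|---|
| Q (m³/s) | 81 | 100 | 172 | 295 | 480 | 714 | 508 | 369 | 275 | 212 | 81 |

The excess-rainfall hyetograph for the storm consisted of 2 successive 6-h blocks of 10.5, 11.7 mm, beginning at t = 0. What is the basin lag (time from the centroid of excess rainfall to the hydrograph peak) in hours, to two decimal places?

Centroid of excess rainfall: t_c = Σ P_i·t̄_i / ΣP_i = 6.1622 h (block centres at 3, 9 h).
Hydrograph peak occurs at t = 30 h, so basin lag t_L = 30 − 6.1622 = 23.84 h.

t_L ≈ 23.84 h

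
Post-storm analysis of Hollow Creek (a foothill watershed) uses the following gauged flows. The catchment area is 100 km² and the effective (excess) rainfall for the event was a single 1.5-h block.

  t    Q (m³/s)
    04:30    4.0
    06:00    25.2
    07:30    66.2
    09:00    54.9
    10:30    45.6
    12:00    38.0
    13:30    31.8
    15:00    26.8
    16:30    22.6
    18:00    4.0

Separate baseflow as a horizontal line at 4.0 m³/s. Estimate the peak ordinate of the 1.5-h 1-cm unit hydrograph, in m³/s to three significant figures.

Direct runoff: 0.0, 21.2, 62.2, 50.9, 41.6, 34.0, 27.8, 22.8, 18.6, 0.0 m³/s; ΣQ_DR = 279.1 m³/s, peak = 62.2 m³/s.
Runoff depth d = ΣQ_DR·Δt / A = 279.1 × 5400 / (100 km²) = 15.07 mm.
The 1-cm UH is the DRH scaled by (10 mm)/d, so U_p = 62.2 × 10/15.07 = 41.3 m³/s.

U_p ≈ 41.3 m³/s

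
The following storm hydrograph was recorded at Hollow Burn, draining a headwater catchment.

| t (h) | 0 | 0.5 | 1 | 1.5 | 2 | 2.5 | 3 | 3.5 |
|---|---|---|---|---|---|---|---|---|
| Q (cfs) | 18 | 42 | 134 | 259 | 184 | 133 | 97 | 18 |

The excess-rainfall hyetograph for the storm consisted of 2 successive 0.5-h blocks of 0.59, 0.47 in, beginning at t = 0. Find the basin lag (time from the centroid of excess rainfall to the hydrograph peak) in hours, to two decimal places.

t_L ≈ 1.03 h

Centroid of excess rainfall: t_c = Σ P_i·t̄_i / ΣP_i = 0.4717 h (block centres at 0.25, 0.75 h).
Hydrograph peak occurs at t = 1.5 h, so basin lag t_L = 1.5 − 0.4717 = 1.03 h.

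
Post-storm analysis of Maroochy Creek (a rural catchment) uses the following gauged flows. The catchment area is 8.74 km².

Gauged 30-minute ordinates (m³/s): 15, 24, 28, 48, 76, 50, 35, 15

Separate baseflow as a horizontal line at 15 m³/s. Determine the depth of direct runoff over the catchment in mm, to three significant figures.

d ≈ 35.2 mm

Direct runoff: 0.0, 9.0, 13.0, 33.0, 61.0, 35.0, 20.0, 0.0 m³/s; ΣQ_DR = 171.0 m³/s.
V = ΣQ_DR · Δt = 171.0 × 1800 s = 3.078 × 10^5 m³.
Over A = 8.74 km², depth = V / A = 35.2 mm.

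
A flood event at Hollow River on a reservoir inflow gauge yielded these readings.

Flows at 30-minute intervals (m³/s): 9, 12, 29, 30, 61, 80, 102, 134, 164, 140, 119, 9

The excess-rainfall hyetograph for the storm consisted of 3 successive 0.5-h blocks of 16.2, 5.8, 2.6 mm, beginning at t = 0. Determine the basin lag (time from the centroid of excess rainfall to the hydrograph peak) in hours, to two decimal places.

Centroid of excess rainfall: t_c = Σ P_i·t̄_i / ΣP_i = 0.4736 h (block centres at 0.25, 0.75, 1.25 h).
Hydrograph peak occurs at t = 4 h, so basin lag t_L = 4 − 0.4736 = 3.53 h.

t_L ≈ 3.53 h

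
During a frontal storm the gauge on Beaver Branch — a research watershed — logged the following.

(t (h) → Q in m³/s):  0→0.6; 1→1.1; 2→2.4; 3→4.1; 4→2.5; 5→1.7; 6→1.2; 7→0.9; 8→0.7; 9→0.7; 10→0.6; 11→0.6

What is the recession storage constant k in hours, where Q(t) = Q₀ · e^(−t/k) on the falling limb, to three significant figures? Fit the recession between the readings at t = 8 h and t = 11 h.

k ≈ 19.5 h

On the falling limb, Q drops from 0.7 to 0.6 m³/s between t = 8 h and t = 11 h (Δt = 3 h).
k = −Δt / ln(Q₂/Q₁) = −3 / ln(0.6/0.7) = 19.5 h.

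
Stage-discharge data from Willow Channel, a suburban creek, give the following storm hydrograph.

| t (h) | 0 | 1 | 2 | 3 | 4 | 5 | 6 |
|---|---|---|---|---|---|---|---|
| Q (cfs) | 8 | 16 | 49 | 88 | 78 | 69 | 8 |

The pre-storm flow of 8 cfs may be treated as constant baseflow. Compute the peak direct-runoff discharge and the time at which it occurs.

Subtracting baseflow gives direct-runoff ordinates: 0.0, 8.0, 41.0, 80.0, 70.0, 61.0, 0.0 cfs.
The maximum is 80.0 cfs, occurring at the reading for t = 3 h.

Q_p = 80.0 cfs at t = 3 h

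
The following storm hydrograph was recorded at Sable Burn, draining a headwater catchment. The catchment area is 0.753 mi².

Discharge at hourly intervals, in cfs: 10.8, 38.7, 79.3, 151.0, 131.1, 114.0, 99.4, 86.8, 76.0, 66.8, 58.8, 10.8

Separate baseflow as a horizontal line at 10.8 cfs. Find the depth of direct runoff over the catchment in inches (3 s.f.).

d ≈ 1.63 in

Direct runoff: 0.0, 27.9, 68.5, 140.2, 120.3, 103.2, 88.6, 76.0, 65.2, 56.0, 48.0, 0.0 cfs; ΣQ_DR = 793.9 cfs.
V = ΣQ_DR · Δt = 793.9 × 3600 s = 2.858 × 10^6 ft³.
Over A = 0.753 mi², depth = V / A = 1.63 in.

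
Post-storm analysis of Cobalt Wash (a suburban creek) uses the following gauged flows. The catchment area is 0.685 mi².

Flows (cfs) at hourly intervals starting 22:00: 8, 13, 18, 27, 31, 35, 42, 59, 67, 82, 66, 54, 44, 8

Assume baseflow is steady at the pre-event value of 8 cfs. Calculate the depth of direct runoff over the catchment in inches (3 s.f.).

d ≈ 1.00 in

Direct runoff: 0.0, 5.0, 10.0, 19.0, 23.0, 27.0, 34.0, 51.0, 59.0, 74.0, 58.0, 46.0, 36.0, 0.0 cfs; ΣQ_DR = 442.0 cfs.
V = ΣQ_DR · Δt = 442.0 × 3600 s = 1.591 × 10^6 ft³.
Over A = 0.685 mi², depth = V / A = 1.00 in.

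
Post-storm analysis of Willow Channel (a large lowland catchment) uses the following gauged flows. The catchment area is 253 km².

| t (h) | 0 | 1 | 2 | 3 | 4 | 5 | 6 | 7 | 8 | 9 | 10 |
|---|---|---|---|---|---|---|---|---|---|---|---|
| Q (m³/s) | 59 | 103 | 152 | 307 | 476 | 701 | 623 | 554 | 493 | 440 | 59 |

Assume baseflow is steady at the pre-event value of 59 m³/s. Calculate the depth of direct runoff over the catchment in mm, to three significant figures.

Direct runoff: 0.0, 44.0, 93.0, 248.0, 417.0, 642.0, 564.0, 495.0, 434.0, 381.0, 0.0 m³/s; ΣQ_DR = 3318 m³/s.
V = ΣQ_DR · Δt = 3318 × 3600 s = 1.194 × 10^7 m³.
Over A = 253 km², depth = V / A = 47.2 mm.

d ≈ 47.2 mm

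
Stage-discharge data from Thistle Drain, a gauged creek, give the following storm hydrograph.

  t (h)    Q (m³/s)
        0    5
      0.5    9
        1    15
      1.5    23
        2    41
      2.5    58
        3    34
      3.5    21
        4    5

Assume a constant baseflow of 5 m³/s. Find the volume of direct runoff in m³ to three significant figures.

V ≈ 2.99 × 10^5 m³

Direct-runoff ordinates (Q − Q_b): 0.0, 4.0, 10.0, 18.0, 36.0, 53.0, 29.0, 16.0, 0.0 m³/s.
ΣQ_DR = 166.0 m³/s.
With Δt = 0.5 h = 1800 s, V = ΣQ_DR · Δt = 166.0 × 1800 = 2.99 × 10^5 m³.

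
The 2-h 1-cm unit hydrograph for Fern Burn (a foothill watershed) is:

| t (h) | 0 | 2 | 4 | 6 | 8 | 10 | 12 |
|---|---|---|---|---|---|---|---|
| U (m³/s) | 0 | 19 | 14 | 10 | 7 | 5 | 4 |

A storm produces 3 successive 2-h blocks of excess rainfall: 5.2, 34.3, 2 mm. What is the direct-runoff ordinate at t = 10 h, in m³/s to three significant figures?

By discrete convolution, Q_j = Σ (P_i / 10 mm) · U_{j−i}.
At t = 10 h (j=5): Q = (5.2/10)·5 + (34.3/10)·7 + (2/10)·10 = 28.6 m³/s.

Q ≈ 28.6 m³/s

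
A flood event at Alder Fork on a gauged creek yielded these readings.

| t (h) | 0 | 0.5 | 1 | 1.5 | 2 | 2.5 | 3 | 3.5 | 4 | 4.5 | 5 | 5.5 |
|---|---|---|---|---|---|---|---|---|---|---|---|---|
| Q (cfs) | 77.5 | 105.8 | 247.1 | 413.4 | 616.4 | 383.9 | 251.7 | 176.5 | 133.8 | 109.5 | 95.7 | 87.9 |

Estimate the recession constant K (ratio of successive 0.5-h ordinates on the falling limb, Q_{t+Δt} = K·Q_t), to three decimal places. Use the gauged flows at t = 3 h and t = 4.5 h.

Using the recession-limb readings at t = 3 h and t = 4.5 h: Q falls from 251.7 to 109.5 cfs over 3 intervals.
K = (Q₂/Q₁)^(1/3) = (109.5/251.7)^(1/3) = 0.758.

K ≈ 0.758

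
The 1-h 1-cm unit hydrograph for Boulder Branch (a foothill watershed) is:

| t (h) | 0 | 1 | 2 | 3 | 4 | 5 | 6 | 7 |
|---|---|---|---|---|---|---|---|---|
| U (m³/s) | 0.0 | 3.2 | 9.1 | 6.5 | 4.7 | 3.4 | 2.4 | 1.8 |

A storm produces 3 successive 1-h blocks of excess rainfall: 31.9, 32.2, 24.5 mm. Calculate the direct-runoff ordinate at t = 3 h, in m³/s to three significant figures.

By discrete convolution, Q_j = Σ (P_i / 10 mm) · U_{j−i}.
At t = 3 h (j=3): Q = (31.9/10)·6.5 + (32.2/10)·9.1 + (24.5/10)·3.2 = 57.9 m³/s.

Q ≈ 57.9 m³/s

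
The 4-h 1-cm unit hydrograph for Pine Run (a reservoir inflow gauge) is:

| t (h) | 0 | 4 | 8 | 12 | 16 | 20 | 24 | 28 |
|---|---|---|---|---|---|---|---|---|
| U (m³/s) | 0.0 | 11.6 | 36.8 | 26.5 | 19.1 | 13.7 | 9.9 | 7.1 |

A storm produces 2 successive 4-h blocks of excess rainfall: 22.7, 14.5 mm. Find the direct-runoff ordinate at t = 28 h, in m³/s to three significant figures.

By discrete convolution, Q_j = Σ (P_i / 10 mm) · U_{j−i}.
At t = 28 h (j=7): Q = (22.7/10)·7.1 + (14.5/10)·9.9 = 30.5 m³/s.

Q ≈ 30.5 m³/s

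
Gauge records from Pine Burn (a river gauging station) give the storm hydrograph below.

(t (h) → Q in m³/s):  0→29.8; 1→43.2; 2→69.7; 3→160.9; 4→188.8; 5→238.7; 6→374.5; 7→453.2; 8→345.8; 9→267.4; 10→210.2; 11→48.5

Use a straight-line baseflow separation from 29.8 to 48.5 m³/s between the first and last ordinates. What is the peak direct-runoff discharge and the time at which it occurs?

Q_p = 411.50 m³/s at t = 7 h

Subtracting baseflow gives direct-runoff ordinates: 0.00, 11.70, 36.50, 126.00, 152.20, 200.40, 334.50, 411.50, 302.40, 222.30, 163.40, 0.00 m³/s.
The maximum is 411.50 m³/s, occurring at the reading for t = 7 h.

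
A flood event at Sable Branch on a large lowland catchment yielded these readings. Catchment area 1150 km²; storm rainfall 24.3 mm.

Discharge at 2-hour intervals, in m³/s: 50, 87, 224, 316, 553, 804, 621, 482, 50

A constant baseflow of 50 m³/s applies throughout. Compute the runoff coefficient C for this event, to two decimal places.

C ≈ 0.71

ΣQ_DR = 2737 m³/s; V = ΣQ_DR·Δt = 1.971 × 10^7 m³.
Runoff depth d = V / A = 17.14 mm.
C = d / P = 17.14 / 24.3 = 0.71.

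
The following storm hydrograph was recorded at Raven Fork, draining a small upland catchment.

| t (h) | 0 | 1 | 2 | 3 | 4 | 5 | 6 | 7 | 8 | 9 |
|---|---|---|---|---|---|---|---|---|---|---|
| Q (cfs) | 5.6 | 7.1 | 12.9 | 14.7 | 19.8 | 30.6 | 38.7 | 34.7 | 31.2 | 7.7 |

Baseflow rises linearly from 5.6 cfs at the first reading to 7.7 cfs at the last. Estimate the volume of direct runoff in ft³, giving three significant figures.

Direct-runoff ordinates (Q − Q_b): 0.00, 1.27, 6.83, 8.40, 13.27, 23.83, 31.70, 27.47, 23.73, 0.00 cfs.
ΣQ_DR = 136.5 cfs.
With Δt = 1 h = 3600 s, V = ΣQ_DR · Δt = 136.5 × 3600 = 4.91 × 10^5 ft³.

V ≈ 4.91 × 10^5 ft³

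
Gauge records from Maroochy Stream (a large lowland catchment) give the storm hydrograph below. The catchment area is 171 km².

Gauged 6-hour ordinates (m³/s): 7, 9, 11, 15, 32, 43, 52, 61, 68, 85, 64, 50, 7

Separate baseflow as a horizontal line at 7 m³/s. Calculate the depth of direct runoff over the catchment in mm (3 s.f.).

Direct runoff: 0.0, 2.0, 4.0, 8.0, 25.0, 36.0, 45.0, 54.0, 61.0, 78.0, 57.0, 43.0, 0.0 m³/s; ΣQ_DR = 413.0 m³/s.
V = ΣQ_DR · Δt = 413.0 × 21600 s = 8.921 × 10^6 m³.
Over A = 171 km², depth = V / A = 52.2 mm.

d ≈ 52.2 mm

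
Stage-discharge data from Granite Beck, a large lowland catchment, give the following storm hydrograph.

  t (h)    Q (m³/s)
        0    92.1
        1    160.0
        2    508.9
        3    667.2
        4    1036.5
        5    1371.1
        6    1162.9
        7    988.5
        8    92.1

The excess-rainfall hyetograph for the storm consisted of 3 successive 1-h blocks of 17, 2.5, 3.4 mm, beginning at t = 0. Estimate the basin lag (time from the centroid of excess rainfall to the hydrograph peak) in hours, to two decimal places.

Centroid of excess rainfall: t_c = Σ P_i·t̄_i / ΣP_i = 0.9061 h (block centres at 0.5, 1.5, 2.5 h).
Hydrograph peak occurs at t = 5 h, so basin lag t_L = 5 − 0.9061 = 4.09 h.

t_L ≈ 4.09 h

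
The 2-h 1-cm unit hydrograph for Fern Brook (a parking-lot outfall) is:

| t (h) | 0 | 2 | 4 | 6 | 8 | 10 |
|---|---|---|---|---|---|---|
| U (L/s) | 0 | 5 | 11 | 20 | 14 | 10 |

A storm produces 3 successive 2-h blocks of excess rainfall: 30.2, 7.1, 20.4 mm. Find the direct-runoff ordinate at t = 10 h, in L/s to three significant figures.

By discrete convolution, Q_j = Σ (P_i / 10 mm) · U_{j−i}.
At t = 10 h (j=5): Q = (30.2/10)·10 + (7.1/10)·14 + (20.4/10)·20 = 80.9 L/s.

Q ≈ 80.9 L/s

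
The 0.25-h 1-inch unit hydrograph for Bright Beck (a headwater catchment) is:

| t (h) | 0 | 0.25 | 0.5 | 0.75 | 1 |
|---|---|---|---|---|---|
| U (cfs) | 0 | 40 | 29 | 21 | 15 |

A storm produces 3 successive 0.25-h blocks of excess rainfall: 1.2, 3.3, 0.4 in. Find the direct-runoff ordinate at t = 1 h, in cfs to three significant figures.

By discrete convolution, Q_j = Σ (P_i / 1 in) · U_{j−i}.
At t = 1 h (j=4): Q = (1.2/1)·15 + (3.3/1)·21 + (0.4/1)·29 = 98.9 cfs.

Q ≈ 98.9 cfs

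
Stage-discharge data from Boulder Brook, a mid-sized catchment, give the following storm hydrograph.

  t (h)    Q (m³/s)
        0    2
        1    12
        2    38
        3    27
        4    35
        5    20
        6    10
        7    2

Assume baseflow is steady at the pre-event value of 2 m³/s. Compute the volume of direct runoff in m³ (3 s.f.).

Direct-runoff ordinates (Q − Q_b): 0.0, 10.0, 36.0, 25.0, 33.0, 18.0, 8.0, 0.0 m³/s.
ΣQ_DR = 130.0 m³/s.
With Δt = 1 h = 3600 s, V = ΣQ_DR · Δt = 130.0 × 3600 = 4.68 × 10^5 m³.

V ≈ 4.68 × 10^5 m³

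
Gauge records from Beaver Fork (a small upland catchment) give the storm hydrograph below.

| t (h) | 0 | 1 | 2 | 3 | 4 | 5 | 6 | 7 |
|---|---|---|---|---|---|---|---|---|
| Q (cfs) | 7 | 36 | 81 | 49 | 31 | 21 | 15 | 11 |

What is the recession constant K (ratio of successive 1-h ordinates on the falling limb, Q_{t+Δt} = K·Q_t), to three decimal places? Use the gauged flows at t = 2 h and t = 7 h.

K ≈ 0.671

Using the recession-limb readings at t = 2 h and t = 7 h: Q falls from 81 to 11 cfs over 5 intervals.
K = (Q₂/Q₁)^(1/5) = (11/81)^(1/5) = 0.671.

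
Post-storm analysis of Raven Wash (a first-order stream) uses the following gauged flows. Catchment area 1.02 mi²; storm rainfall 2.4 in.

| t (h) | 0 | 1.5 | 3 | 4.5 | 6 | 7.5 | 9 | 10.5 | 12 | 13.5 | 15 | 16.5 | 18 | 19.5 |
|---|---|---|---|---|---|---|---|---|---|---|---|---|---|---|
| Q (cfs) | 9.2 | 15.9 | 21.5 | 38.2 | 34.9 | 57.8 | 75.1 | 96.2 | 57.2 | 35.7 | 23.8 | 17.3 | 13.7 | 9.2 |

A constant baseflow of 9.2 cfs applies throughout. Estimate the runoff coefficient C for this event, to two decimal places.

ΣQ_DR = 376.9 cfs; V = ΣQ_DR·Δt = 2.035 × 10^6 ft³.
Runoff depth d = V / A = 0.8589 in.
C = d / P = 0.8589 / 2.4 = 0.36.

C ≈ 0.36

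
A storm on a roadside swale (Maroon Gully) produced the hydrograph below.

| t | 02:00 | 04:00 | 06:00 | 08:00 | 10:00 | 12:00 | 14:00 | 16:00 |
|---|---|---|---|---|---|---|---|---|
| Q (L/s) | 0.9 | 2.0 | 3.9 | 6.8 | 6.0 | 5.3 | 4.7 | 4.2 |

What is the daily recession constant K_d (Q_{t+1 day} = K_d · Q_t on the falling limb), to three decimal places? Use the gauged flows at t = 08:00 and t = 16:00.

Between t = 08:00 and t = 16:00 the flow falls from 6.8 to 4.2 L/s over 4×2 h = 8 h.
Per-interval ratio K = (4.2/6.8)^(1/4) = 0.8865; K_d = K^(24/2) = 0.236.

K_d ≈ 0.236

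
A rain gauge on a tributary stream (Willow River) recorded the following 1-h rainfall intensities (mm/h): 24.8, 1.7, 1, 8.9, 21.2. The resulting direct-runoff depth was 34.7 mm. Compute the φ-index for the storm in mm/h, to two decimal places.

Only the 3 blocks with intensity above φ contribute runoff: 24.8, 8.9, 21.2 mm/h.
Σ(I−φ)·Δt = d  ⇒  (24.8+8.9+21.2 − 3φ)·1 = 34.7
φ = (54.90 − 34.7/1) / 3 = 6.73 mm/h.

φ ≈ 6.73 mm/h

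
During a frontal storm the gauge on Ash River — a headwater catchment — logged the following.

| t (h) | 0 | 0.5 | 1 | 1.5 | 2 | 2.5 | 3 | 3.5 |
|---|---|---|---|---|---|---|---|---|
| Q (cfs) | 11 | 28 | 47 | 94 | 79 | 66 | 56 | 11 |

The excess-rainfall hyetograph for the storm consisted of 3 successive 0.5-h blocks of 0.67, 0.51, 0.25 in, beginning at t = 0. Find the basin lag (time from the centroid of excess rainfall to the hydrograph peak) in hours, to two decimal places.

Centroid of excess rainfall: t_c = Σ P_i·t̄_i / ΣP_i = 0.6031 h (block centres at 0.25, 0.75, 1.25 h).
Hydrograph peak occurs at t = 1.5 h, so basin lag t_L = 1.5 − 0.6031 = 0.90 h.

t_L ≈ 0.90 h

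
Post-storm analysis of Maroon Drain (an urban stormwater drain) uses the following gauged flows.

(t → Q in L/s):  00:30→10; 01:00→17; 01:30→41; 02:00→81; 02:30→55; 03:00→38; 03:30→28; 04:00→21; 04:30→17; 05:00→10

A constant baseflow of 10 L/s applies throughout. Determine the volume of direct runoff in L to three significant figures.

V ≈ 3.92 × 10^5 L

Direct-runoff ordinates (Q − Q_b): 0.0, 7.0, 31.0, 71.0, 45.0, 28.0, 18.0, 11.0, 7.0, 0.0 L/s.
ΣQ_DR = 218.0 L/s.
With Δt = 0.5 h = 1800 s, V = ΣQ_DR · Δt = 218.0 × 1800 = 3.92 × 10^5 L.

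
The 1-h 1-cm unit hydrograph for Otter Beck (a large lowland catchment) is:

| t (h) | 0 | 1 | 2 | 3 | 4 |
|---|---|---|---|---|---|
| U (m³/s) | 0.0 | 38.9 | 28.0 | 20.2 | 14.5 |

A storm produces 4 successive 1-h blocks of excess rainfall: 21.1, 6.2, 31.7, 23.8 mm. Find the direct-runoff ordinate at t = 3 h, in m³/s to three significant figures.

By discrete convolution, Q_j = Σ (P_i / 10 mm) · U_{j−i}.
At t = 3 h (j=3): Q = (21.1/10)·20.2 + (6.2/10)·28.0 + (31.7/10)·38.9 + (23.8/10)·0.0 = 183 m³/s.

Q ≈ 183 m³/s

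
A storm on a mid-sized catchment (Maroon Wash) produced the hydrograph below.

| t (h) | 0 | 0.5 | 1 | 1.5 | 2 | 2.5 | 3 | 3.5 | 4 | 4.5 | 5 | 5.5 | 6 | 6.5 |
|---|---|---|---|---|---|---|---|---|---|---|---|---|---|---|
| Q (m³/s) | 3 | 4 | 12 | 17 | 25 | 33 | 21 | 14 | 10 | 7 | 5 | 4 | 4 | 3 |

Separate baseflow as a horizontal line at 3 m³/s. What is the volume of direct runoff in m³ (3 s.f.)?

Direct-runoff ordinates (Q − Q_b): 0.0, 1.0, 9.0, 14.0, 22.0, 30.0, 18.0, 11.0, 7.0, 4.0, 2.0, 1.0, 1.0, 0.0 m³/s.
ΣQ_DR = 120.0 m³/s.
With Δt = 0.5 h = 1800 s, V = ΣQ_DR · Δt = 120.0 × 1800 = 2.16 × 10^5 m³.

V ≈ 2.16 × 10^5 m³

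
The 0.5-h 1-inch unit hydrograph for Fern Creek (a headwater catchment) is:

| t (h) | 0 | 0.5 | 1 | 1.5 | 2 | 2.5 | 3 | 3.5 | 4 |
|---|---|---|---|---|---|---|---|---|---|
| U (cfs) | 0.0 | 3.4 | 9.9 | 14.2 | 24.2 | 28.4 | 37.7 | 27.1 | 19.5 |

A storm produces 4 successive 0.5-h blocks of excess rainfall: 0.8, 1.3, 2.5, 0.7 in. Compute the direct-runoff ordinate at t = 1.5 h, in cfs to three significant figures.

By discrete convolution, Q_j = Σ (P_i / 1 in) · U_{j−i}.
At t = 1.5 h (j=3): Q = (0.8/1)·14.2 + (1.3/1)·9.9 + (2.5/1)·3.4 + (0.7/1)·0.0 = 32.7 cfs.

Q ≈ 32.7 cfs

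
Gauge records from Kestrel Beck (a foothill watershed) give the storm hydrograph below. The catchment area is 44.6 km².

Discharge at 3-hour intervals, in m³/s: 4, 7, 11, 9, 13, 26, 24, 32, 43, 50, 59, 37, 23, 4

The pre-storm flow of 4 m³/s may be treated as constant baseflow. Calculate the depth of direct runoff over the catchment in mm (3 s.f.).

Direct runoff: 0.0, 3.0, 7.0, 5.0, 9.0, 22.0, 20.0, 28.0, 39.0, 46.0, 55.0, 33.0, 19.0, 0.0 m³/s; ΣQ_DR = 286.0 m³/s.
V = ΣQ_DR · Δt = 286.0 × 10800 s = 3.089 × 10^6 m³.
Over A = 44.6 km², depth = V / A = 69.3 mm.

d ≈ 69.3 mm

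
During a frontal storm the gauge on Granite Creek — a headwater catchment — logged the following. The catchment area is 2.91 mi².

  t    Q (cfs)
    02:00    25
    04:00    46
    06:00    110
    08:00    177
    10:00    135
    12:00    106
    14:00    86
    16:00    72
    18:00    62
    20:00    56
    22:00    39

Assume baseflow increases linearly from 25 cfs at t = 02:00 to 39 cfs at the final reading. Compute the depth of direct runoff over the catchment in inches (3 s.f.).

d ≈ 0.599 in

Direct runoff: 0.00, 19.60, 82.20, 147.80, 104.40, 74.00, 52.60, 37.20, 25.80, 18.40, 0.00 cfs; ΣQ_DR = 562.0 cfs.
V = ΣQ_DR · Δt = 562.0 × 7200 s = 4.046 × 10^6 ft³.
Over A = 2.91 mi², depth = V / A = 0.599 in.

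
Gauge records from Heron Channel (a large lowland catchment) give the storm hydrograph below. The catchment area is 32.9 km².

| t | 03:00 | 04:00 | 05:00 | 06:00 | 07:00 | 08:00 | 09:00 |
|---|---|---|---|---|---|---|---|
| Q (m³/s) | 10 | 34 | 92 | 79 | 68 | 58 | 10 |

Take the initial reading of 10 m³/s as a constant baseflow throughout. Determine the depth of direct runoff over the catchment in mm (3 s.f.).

d ≈ 30.7 mm

Direct runoff: 0.0, 24.0, 82.0, 69.0, 58.0, 48.0, 0.0 m³/s; ΣQ_DR = 281.0 m³/s.
V = ΣQ_DR · Δt = 281.0 × 3600 s = 1.012 × 10^6 m³.
Over A = 32.9 km², depth = V / A = 30.7 mm.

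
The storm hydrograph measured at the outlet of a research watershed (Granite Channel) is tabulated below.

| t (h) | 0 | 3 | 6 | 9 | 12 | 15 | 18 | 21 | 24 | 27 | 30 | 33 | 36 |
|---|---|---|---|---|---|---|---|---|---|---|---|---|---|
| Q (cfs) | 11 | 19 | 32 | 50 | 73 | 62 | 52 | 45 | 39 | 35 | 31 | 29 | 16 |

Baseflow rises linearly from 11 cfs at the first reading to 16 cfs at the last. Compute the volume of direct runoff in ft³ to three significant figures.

V ≈ 3.44 × 10^6 ft³

Direct-runoff ordinates (Q − Q_b): 0.00, 7.58, 20.17, 37.75, 60.33, 48.92, 38.50, 31.08, 24.67, 20.25, 15.83, 13.42, 0.00 cfs.
ΣQ_DR = 318.5 cfs.
With Δt = 3 h = 10800 s, V = ΣQ_DR · Δt = 318.5 × 10800 = 3.44 × 10^6 ft³.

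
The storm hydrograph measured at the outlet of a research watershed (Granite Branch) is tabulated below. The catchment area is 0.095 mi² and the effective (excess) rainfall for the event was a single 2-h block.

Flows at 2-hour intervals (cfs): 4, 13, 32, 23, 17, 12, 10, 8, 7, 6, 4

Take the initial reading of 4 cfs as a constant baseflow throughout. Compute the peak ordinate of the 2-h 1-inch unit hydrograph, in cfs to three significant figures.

U_p ≈ 9.33 cfs

Direct runoff: 0.0, 9.0, 28.0, 19.0, 13.0, 8.0, 6.0, 4.0, 3.0, 2.0, 0.0 cfs; ΣQ_DR = 92.00 cfs, peak = 28.0 cfs.
Runoff depth d = ΣQ_DR·Δt / A = 92.00 × 7200 / (0.095 mi²) = 3.001 in.
The 1-inch UH is the DRH scaled by (1 in)/d, so U_p = 28.0 × 1/3.001 = 9.33 cfs.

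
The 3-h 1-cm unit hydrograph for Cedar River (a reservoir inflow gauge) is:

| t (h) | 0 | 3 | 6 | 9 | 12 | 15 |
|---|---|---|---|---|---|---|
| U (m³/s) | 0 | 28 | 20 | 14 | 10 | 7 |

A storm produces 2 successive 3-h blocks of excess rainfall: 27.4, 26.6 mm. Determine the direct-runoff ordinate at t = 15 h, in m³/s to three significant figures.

Q ≈ 45.8 m³/s

By discrete convolution, Q_j = Σ (P_i / 10 mm) · U_{j−i}.
At t = 15 h (j=5): Q = (27.4/10)·7 + (26.6/10)·10 = 45.8 m³/s.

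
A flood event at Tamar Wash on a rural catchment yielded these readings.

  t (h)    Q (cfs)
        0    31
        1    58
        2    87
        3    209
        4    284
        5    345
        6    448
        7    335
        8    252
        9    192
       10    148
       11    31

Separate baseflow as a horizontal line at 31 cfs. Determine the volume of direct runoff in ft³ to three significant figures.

V ≈ 7.37 × 10^6 ft³

Direct-runoff ordinates (Q − Q_b): 0.0, 27.0, 56.0, 178.0, 253.0, 314.0, 417.0, 304.0, 221.0, 161.0, 117.0, 0.0 cfs.
ΣQ_DR = 2048 cfs.
With Δt = 1 h = 3600 s, V = ΣQ_DR · Δt = 2048 × 3600 = 7.37 × 10^6 ft³.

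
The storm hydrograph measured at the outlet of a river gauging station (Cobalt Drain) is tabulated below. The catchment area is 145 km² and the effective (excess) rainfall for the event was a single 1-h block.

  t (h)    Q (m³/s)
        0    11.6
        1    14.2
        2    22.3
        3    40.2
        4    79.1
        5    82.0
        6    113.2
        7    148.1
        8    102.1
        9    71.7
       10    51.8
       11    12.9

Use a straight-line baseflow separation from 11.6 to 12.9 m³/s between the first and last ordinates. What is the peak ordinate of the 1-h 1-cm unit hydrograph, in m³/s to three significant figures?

U_p ≈ 90.7 m³/s

Direct runoff: 0.00, 2.48, 10.46, 28.25, 67.03, 69.81, 100.89, 135.67, 89.55, 59.04, 39.02, 0.00 m³/s; ΣQ_DR = 602.2 m³/s, peak = 135.67 m³/s.
Runoff depth d = ΣQ_DR·Δt / A = 602.2 × 3600 / (145 km²) = 14.95 mm.
The 1-cm UH is the DRH scaled by (10 mm)/d, so U_p = 135.67 × 10/14.95 = 90.7 m³/s.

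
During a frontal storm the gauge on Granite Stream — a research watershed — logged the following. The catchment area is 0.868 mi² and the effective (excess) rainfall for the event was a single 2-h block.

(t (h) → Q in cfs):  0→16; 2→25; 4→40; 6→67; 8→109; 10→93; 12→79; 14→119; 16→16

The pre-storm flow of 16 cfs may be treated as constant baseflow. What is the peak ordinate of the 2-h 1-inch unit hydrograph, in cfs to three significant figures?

U_p ≈ 68.7 cfs

Direct runoff: 0.0, 9.0, 24.0, 51.0, 93.0, 77.0, 63.0, 103.0, 0.0 cfs; ΣQ_DR = 420.0 cfs, peak = 103.0 cfs.
Runoff depth d = ΣQ_DR·Δt / A = 420.0 × 7200 / (0.868 mi²) = 1.500 in.
The 1-inch UH is the DRH scaled by (1 in)/d, so U_p = 103.0 × 1/1.500 = 68.7 cfs.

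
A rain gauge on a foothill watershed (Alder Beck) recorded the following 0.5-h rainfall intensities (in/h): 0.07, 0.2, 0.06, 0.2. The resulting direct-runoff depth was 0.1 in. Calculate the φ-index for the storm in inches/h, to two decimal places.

Only the 2 blocks with intensity above φ contribute runoff: 0.2, 0.2 in/h.
Σ(I−φ)·Δt = d  ⇒  (0.2+0.2 − 2φ)·0.5 = 0.1
φ = (0.4000 − 0.1/0.5) / 2 = 0.10 in/h.

φ ≈ 0.10 in/h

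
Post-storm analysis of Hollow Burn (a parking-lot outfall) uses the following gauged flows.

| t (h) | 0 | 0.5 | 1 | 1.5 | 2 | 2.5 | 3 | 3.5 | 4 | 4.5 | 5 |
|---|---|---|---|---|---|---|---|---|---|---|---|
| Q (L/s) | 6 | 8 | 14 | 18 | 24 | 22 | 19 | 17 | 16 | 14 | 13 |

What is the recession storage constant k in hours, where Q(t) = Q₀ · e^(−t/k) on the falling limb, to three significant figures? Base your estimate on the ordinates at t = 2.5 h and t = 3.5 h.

k ≈ 3.88 h

On the falling limb, Q drops from 22 to 17 L/s between t = 2.5 h and t = 3.5 h (Δt = 1 h).
k = −Δt / ln(Q₂/Q₁) = −1 / ln(17/22) = 3.88 h.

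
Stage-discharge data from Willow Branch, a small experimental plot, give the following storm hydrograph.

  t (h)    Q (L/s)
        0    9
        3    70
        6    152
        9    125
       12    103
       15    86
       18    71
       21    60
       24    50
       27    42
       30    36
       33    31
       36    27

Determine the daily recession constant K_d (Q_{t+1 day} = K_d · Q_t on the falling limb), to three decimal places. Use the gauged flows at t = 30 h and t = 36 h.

K_d ≈ 0.316

Between t = 30 h and t = 36 h the flow falls from 36 to 27 L/s over 2×3 h = 6 h.
Per-interval ratio K = (27/36)^(1/2) = 0.8660; K_d = K^(24/3) = 0.316.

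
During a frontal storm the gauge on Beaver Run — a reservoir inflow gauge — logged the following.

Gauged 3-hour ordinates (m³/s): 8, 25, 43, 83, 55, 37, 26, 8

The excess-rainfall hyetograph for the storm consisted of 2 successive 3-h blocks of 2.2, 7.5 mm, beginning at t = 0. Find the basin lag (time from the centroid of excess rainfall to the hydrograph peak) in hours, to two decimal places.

t_L ≈ 5.18 h

Centroid of excess rainfall: t_c = Σ P_i·t̄_i / ΣP_i = 3.8196 h (block centres at 1.5, 4.5 h).
Hydrograph peak occurs at t = 9 h, so basin lag t_L = 9 − 3.8196 = 5.18 h.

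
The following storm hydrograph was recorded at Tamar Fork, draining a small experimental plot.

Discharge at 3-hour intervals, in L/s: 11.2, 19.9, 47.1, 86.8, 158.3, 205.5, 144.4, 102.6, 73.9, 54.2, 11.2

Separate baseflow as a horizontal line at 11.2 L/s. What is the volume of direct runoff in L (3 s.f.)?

Direct-runoff ordinates (Q − Q_b): 0.0, 8.7, 35.9, 75.6, 147.1, 194.3, 133.2, 91.4, 62.7, 43.0, 0.0 L/s.
ΣQ_DR = 791.9 L/s.
With Δt = 3 h = 10800 s, V = ΣQ_DR · Δt = 791.9 × 10800 = 8.55 × 10^6 L.

V ≈ 8.55 × 10^6 L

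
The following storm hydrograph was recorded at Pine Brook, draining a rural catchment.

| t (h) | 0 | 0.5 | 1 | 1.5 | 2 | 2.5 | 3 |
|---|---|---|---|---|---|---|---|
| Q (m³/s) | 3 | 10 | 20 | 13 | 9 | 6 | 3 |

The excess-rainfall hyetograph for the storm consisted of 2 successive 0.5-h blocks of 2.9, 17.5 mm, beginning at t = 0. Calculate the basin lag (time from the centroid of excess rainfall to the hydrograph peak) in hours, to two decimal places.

Centroid of excess rainfall: t_c = Σ P_i·t̄_i / ΣP_i = 0.6789 h (block centres at 0.25, 0.75 h).
Hydrograph peak occurs at t = 1 h, so basin lag t_L = 1 − 0.6789 = 0.32 h.

t_L ≈ 0.32 h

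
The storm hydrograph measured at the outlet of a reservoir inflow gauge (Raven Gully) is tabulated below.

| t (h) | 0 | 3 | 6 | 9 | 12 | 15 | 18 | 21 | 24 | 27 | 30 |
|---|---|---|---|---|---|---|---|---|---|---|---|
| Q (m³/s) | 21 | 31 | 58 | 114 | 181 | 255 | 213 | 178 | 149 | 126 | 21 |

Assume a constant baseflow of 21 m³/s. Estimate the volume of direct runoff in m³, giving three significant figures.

Direct-runoff ordinates (Q − Q_b): 0.0, 10.0, 37.0, 93.0, 160.0, 234.0, 192.0, 157.0, 128.0, 105.0, 0.0 m³/s.
ΣQ_DR = 1116 m³/s.
With Δt = 3 h = 10800 s, V = ΣQ_DR · Δt = 1116 × 10800 = 1.21 × 10^7 m³.

V ≈ 1.21 × 10^7 m³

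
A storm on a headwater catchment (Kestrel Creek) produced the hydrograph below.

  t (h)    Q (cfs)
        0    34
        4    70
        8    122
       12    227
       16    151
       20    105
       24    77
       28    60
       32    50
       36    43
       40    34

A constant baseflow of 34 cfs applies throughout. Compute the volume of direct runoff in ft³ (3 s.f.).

Direct-runoff ordinates (Q − Q_b): 0.0, 36.0, 88.0, 193.0, 117.0, 71.0, 43.0, 26.0, 16.0, 9.0, 0.0 cfs.
ΣQ_DR = 599.0 cfs.
With Δt = 4 h = 14400 s, V = ΣQ_DR · Δt = 599.0 × 14400 = 8.63 × 10^6 ft³.

V ≈ 8.63 × 10^6 ft³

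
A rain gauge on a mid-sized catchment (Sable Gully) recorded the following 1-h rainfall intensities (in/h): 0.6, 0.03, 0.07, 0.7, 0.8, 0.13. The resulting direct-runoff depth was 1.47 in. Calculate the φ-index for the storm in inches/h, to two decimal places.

Only the 3 blocks with intensity above φ contribute runoff: 0.6, 0.7, 0.8 in/h.
Σ(I−φ)·Δt = d  ⇒  (0.6+0.7+0.8 − 3φ)·1 = 1.47
φ = (2.100 − 1.47/1) / 3 = 0.21 in/h.

φ ≈ 0.21 in/h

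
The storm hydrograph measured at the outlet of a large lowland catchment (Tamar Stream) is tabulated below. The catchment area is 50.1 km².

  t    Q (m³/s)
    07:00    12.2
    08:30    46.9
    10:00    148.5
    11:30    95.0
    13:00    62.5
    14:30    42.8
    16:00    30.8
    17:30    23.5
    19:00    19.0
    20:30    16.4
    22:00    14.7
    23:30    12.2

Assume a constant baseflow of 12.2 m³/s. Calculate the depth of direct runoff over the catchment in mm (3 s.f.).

d ≈ 40.8 mm

Direct runoff: 0.0, 34.7, 136.3, 82.8, 50.3, 30.6, 18.6, 11.3, 6.8, 4.2, 2.5, 0.0 m³/s; ΣQ_DR = 378.1 m³/s.
V = ΣQ_DR · Δt = 378.1 × 5400 s = 2.042 × 10^6 m³.
Over A = 50.1 km², depth = V / A = 40.8 mm.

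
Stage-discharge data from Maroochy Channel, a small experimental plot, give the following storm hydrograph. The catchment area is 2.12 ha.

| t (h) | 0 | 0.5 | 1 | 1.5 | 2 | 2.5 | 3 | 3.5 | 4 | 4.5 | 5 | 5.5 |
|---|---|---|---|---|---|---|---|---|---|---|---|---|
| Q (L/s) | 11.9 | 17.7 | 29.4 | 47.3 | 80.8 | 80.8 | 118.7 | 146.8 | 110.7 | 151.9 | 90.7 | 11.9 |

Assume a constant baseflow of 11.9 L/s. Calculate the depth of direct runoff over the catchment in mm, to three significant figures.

Direct runoff: 0.0, 5.8, 17.5, 35.4, 68.9, 68.9, 106.8, 134.9, 98.8, 140.0, 78.8, 0.0 L/s; ΣQ_DR = 755.8 L/s.
V = ΣQ_DR · Δt = 755.8 × 1800 s = 1.360 × 10^6 L.
Over A = 2.12 ha, depth = V / A = 64.2 mm.

d ≈ 64.2 mm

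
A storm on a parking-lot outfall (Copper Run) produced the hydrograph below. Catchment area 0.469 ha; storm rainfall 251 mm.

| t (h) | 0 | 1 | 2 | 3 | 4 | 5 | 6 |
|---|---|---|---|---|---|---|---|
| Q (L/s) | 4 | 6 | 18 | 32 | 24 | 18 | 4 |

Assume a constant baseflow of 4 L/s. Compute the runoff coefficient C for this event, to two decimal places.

ΣQ_DR = 78.00 L/s; V = ΣQ_DR·Δt = 2.808 × 10^5 L.
Runoff depth d = V / A = 59.87 mm.
C = d / P = 59.87 / 251 = 0.24.

C ≈ 0.24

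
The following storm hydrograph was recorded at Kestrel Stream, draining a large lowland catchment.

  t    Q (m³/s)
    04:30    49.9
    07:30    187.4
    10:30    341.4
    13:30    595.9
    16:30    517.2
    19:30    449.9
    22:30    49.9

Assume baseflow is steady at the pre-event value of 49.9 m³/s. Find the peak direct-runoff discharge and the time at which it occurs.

Q_p = 546.0 m³/s at t = 13:30

Subtracting baseflow gives direct-runoff ordinates: 0.0, 137.5, 291.5, 546.0, 467.3, 400.0, 0.0 m³/s.
The maximum is 546.0 m³/s, occurring at the reading for t = 13:30.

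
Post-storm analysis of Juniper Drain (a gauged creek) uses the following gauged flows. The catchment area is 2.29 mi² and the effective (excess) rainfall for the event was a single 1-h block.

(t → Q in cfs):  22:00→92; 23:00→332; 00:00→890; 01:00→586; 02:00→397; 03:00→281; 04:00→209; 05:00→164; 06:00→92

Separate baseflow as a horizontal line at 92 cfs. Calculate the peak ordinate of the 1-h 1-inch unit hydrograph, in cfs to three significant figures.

U_p ≈ 532 cfs

Direct runoff: 0.0, 240.0, 798.0, 494.0, 305.0, 189.0, 117.0, 72.0, 0.0 cfs; ΣQ_DR = 2215 cfs, peak = 798.0 cfs.
Runoff depth d = ΣQ_DR·Δt / A = 2215 × 3600 / (2.29 mi²) = 1.499 in.
The 1-inch UH is the DRH scaled by (1 in)/d, so U_p = 798.0 × 1/1.499 = 532 cfs.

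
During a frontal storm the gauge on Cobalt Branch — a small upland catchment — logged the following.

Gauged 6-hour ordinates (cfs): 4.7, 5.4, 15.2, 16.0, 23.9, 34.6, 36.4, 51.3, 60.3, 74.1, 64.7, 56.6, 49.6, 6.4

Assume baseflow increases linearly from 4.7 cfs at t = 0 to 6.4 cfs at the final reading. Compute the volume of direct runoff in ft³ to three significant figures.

V ≈ 9.10 × 10^6 ft³

Direct-runoff ordinates (Q − Q_b): 0.00, 0.57, 10.24, 10.91, 18.68, 29.25, 30.92, 45.68, 54.55, 68.22, 58.69, 50.46, 43.33, 0.00 cfs.
ΣQ_DR = 421.5 cfs.
With Δt = 6 h = 21600 s, V = ΣQ_DR · Δt = 421.5 × 21600 = 9.10 × 10^6 ft³.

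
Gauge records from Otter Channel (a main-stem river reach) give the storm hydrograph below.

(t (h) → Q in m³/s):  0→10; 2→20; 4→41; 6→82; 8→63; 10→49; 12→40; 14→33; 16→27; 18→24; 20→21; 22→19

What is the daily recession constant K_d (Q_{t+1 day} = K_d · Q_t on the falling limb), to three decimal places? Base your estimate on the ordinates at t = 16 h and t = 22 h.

Between t = 16 h and t = 22 h the flow falls from 27 to 19 m³/s over 3×2 h = 6 h.
Per-interval ratio K = (19/27)^(1/3) = 0.8895; K_d = K^(24/2) = 0.245.

K_d ≈ 0.245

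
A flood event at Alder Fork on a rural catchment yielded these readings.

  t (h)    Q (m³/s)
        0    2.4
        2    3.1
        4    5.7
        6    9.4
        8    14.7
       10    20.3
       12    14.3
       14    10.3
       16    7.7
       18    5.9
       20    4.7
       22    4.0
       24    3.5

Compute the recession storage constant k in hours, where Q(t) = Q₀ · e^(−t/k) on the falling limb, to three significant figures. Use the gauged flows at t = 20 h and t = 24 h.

On the falling limb, Q drops from 4.7 to 3.5 m³/s between t = 20 h and t = 24 h (Δt = 4 h).
k = −Δt / ln(Q₂/Q₁) = −4 / ln(3.5/4.7) = 13.6 h.

k ≈ 13.6 h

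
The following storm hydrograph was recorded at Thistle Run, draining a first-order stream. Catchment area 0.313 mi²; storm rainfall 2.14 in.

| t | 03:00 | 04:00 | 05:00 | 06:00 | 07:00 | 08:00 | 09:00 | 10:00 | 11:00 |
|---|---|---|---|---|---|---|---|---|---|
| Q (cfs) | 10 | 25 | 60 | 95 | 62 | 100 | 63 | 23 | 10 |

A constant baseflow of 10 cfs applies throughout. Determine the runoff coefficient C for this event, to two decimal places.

ΣQ_DR = 358.0 cfs; V = ΣQ_DR·Δt = 1.289 × 10^6 ft³.
Runoff depth d = V / A = 1.772 in.
C = d / P = 1.772 / 2.14 = 0.83.

C ≈ 0.83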